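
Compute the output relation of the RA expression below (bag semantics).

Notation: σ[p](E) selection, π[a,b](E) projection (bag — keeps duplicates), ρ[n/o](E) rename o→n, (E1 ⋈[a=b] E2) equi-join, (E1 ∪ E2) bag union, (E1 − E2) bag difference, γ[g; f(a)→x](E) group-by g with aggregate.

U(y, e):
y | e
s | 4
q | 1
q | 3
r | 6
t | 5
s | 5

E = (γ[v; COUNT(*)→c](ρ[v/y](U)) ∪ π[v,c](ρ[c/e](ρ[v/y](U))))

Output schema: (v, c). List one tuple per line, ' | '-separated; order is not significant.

Row counts bottom-up:
  U → 6
  ρ[v/y](U) → 6
  γ[v; COUNT(*)→c](ρ[v/y](U)) → 4
  U → 6
  ρ[v/y](U) → 6
  ρ[c/e](ρ[v/y](U)) → 6
  π[v,c](ρ[c/e](ρ[v/y](U))) → 6
  (γ[v; COUNT(*)→c](ρ[v/y](U)) ∪ π[v,c](ρ[c/e](ρ[v/y](U)))) → 10

== RESULT ==
v | c
q | 1
q | 2
q | 3
r | 1
r | 6
s | 2
s | 4
s | 5
t | 1
t | 5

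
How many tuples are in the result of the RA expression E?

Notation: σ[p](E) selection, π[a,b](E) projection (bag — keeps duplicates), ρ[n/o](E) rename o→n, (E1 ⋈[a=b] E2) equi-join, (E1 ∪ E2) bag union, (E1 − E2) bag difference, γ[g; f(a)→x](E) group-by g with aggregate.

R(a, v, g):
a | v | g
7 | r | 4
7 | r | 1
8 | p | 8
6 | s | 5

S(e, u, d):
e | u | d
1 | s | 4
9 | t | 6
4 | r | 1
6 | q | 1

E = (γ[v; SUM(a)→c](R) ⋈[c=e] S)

Row counts bottom-up:
  R → 4
  γ[v; SUM(a)→c](R) → 3
  S → 4
  (γ[v; SUM(a)→c](R) ⋈[c=e] S) → 1

|E| = 1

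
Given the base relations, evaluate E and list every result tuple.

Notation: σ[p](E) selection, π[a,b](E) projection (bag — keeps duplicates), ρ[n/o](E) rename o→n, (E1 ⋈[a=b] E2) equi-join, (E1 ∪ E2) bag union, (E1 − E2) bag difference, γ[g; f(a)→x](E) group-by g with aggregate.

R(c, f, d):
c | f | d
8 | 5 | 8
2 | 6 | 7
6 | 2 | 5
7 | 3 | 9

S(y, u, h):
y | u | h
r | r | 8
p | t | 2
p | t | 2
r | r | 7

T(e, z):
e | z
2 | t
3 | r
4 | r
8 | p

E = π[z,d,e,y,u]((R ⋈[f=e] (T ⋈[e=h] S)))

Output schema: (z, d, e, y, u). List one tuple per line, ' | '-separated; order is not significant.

Row counts bottom-up:
  R → 4
  T → 4
  S → 4
  (T ⋈[e=h] S) → 3
  (R ⋈[f=e] (T ⋈[e=h] S)) → 2
  π[z,d,e,y,u]((R ⋈[f=e] (T ⋈[e=h] S))) → 2

== RESULT ==
z | d | e | y | u
t | 5 | 2 | p | t
t | 5 | 2 | p | t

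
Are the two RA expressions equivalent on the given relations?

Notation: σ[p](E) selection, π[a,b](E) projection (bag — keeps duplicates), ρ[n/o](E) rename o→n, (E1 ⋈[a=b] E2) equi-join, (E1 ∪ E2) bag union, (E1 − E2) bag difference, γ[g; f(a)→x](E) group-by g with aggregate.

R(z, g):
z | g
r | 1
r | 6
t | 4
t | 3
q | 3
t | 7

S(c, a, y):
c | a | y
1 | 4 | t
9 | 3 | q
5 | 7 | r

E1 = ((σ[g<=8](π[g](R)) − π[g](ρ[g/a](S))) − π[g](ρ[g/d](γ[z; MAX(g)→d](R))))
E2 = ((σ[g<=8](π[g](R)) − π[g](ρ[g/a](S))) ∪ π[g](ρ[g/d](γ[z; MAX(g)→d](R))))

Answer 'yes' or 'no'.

E1 per-node cardinality:
  R → 6
  π[g](R) → 6
  σ[g<=8](π[g](R)) → 6
  S → 3
  ρ[g/a](S) → 3
  π[g](ρ[g/a](S)) → 3
  (σ[g<=8](π[g](R)) − π[g](ρ[g/a](S))) → 3
  R → 6
  γ[z; MAX(g)→d](R) → 3
  ρ[g/d](γ[z; MAX(g)→d](R)) → 3
  π[g](ρ[g/d](γ[z; MAX(g)→d](R))) → 3
  ((σ[g<=8](π[g](R)) − π[g](ρ[g/a](S))) − π[g](ρ[g/d](γ[z; MAX(g)→d](R)))) → 1
E2 per-node cardinality:
  R → 6
  π[g](R) → 6
  σ[g<=8](π[g](R)) → 6
  S → 3
  ρ[g/a](S) → 3
  π[g](ρ[g/a](S)) → 3
  (σ[g<=8](π[g](R)) − π[g](ρ[g/a](S))) → 3
  R → 6
  γ[z; MAX(g)→d](R) → 3
  ρ[g/d](γ[z; MAX(g)→d](R)) → 3
  π[g](ρ[g/d](γ[z; MAX(g)→d](R))) → 3
  ((σ[g<=8](π[g](R)) − π[g](ρ[g/a](S))) ∪ π[g](ρ[g/d](γ[z; MAX(g)→d](R)))) → 6

E1 result:
g
1
E2 result:
g
1
3
3
6
6
7
Witness: (6,) appears 0× in E1 but 2× in E2.

no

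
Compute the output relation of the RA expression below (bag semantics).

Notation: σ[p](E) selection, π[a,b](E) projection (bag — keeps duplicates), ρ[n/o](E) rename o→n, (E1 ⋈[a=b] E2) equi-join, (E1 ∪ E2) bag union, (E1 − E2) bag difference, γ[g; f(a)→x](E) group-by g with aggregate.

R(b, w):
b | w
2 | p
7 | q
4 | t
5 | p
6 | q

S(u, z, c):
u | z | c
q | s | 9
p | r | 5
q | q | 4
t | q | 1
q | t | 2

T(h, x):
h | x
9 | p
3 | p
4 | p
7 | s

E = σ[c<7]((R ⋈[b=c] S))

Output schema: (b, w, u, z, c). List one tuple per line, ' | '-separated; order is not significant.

Stepwise |·|:
  R → 5
  S → 5
  (R ⋈[b=c] S) → 3
  σ[c<7]((R ⋈[b=c] S)) → 3

== RESULT ==
b | w | u | z | c
2 | p | q | t | 2
4 | t | q | q | 4
5 | p | p | r | 5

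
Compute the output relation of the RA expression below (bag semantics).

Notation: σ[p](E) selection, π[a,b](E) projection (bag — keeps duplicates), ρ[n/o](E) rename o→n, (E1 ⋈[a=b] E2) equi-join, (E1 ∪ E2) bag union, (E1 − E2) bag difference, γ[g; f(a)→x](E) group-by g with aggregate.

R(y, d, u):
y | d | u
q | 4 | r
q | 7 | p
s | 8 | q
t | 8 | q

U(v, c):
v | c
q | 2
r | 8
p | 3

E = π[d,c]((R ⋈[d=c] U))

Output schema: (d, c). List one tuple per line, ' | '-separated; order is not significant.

Row counts bottom-up:
  R → 4
  U → 3
  (R ⋈[d=c] U) → 2
  π[d,c]((R ⋈[d=c] U)) → 2

== RESULT ==
d | c
8 | 8
8 | 8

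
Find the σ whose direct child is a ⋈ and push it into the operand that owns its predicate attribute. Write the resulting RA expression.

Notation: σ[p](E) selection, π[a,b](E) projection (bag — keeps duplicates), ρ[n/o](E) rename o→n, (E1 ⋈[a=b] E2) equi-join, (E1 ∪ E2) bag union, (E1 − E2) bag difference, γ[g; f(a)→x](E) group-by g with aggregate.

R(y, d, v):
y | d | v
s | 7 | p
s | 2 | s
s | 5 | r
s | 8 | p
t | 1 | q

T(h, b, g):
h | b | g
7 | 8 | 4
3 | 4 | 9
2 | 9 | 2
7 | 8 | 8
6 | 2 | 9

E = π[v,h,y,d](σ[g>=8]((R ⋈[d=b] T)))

σ filters on g, owned by the right side.
E' = π[v,h,y,d]((R ⋈[d=b] σ[g>=8](T)))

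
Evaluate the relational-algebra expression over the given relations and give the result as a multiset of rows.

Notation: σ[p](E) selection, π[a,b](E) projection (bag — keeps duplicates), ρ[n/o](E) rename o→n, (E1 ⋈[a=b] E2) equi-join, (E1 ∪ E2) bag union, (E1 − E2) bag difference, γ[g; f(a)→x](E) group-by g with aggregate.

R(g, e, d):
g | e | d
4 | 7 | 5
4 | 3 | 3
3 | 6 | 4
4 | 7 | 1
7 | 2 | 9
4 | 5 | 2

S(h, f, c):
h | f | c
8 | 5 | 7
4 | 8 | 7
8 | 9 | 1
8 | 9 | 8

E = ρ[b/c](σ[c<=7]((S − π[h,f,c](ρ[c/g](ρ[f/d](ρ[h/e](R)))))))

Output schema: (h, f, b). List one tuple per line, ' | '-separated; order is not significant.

Stepwise |·|:
  S → 4
  R → 6
  ρ[h/e](R) → 6
  ρ[f/d](ρ[h/e](R)) → 6
  ρ[c/g](ρ[f/d](ρ[h/e](R))) → 6
  π[h,f,c](ρ[c/g](ρ[f/d](ρ[h/e](R)))) → 6
  (S − π[h,f,c](ρ[c/g](ρ[f/d](ρ[h/e](R))))) → 4
  σ[c<=7]((S − π[h,f,c](ρ[c/g](ρ[f/d](ρ[h/e](R)))))) → 3
  ρ[b/c](σ[c<=7]((S − π[h,f,c](ρ[c/g](ρ[f/d](ρ[h/e](R))))))) → 3

== RESULT ==
h | f | b
4 | 8 | 7
8 | 5 | 7
8 | 9 | 1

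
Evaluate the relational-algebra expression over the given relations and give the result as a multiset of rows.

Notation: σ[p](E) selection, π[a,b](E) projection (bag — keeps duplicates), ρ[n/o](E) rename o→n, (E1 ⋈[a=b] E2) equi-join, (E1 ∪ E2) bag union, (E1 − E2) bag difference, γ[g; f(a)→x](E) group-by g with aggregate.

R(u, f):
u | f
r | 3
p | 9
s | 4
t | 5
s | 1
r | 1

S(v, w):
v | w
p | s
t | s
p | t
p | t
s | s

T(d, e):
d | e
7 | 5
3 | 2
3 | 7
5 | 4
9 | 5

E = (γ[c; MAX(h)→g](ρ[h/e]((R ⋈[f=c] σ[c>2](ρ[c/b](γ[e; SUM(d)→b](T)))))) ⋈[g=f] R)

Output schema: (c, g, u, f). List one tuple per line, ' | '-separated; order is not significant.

Subexpression sizes:
  R → 6
  T → 5
  γ[e; SUM(d)→b](T) → 4
  ρ[c/b](γ[e; SUM(d)→b](T)) → 4
  σ[c>2](ρ[c/b](γ[e; SUM(d)→b](T))) → 4
  (R ⋈[f=c] σ[c>2](ρ[c/b](γ[e; SUM(d)→b](T)))) → 3
  ρ[h/e]((R ⋈[f=c] σ[c>2](ρ[c/b](γ[e; SUM(d)→b](T))))) → 3
  γ[c; MAX(h)→g](ρ[h/e]((R ⋈[f=c] σ[c>2](ρ[c/b](γ[e; SUM(d)→b](T)))))) → 2
  R → 6
  (γ[c; MAX(h)→g](ρ[h/e]((R ⋈[f=c] σ[c>2](ρ[c/b](γ[e; SUM(d)→b](T)))))) ⋈[g=f] R) → 1

== RESULT ==
c | g | u | f
5 | 4 | s | 4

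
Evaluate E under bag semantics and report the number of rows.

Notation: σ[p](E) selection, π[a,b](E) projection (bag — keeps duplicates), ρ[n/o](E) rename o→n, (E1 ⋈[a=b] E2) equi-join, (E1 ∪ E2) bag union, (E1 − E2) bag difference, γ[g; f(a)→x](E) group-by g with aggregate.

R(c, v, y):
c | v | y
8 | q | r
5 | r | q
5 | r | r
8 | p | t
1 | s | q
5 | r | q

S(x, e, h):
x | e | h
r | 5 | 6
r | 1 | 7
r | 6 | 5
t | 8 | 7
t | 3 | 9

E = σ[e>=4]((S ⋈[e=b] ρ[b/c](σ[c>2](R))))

Row counts bottom-up:
  S → 5
  R → 6
  σ[c>2](R) → 5
  ρ[b/c](σ[c>2](R)) → 5
  (S ⋈[e=b] ρ[b/c](σ[c>2](R))) → 5
  σ[e>=4]((S ⋈[e=b] ρ[b/c](σ[c>2](R)))) → 5

|E| = 5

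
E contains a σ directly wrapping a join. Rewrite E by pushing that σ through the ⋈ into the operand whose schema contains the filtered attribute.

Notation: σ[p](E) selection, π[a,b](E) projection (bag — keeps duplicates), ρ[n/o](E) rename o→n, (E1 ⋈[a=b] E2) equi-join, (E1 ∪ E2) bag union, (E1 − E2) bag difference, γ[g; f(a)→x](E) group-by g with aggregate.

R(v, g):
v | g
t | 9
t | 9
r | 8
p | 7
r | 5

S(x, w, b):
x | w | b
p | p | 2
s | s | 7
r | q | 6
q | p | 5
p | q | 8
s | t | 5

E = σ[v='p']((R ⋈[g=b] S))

σ filters on v, owned by the left side.
E' = (σ[v='p'](R) ⋈[g=b] S)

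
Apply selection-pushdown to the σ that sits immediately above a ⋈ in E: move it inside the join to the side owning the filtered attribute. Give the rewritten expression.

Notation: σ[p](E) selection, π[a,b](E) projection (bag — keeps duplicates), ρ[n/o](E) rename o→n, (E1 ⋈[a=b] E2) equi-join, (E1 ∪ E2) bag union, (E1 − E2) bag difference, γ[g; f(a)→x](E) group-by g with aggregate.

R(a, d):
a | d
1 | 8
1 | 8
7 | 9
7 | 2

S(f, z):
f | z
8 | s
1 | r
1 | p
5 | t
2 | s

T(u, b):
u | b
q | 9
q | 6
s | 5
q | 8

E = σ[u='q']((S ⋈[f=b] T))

σ filters on u, owned by the right side.
E' = (S ⋈[f=b] σ[u='q'](T))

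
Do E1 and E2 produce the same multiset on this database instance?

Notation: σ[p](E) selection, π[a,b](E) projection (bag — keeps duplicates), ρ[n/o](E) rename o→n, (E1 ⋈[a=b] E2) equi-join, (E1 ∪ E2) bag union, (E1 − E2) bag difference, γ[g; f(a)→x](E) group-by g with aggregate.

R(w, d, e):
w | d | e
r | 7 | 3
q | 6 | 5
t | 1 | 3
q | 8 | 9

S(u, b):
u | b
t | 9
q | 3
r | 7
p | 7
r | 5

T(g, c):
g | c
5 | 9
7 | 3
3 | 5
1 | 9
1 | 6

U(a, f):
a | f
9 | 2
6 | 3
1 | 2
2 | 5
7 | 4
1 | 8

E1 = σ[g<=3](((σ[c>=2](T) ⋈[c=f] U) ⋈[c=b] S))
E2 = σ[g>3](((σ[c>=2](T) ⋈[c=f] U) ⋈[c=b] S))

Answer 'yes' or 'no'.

E1 per-node cardinality:
  T → 5
  σ[c>=2](T) → 5
  U → 6
  (σ[c>=2](T) ⋈[c=f] U) → 2
  S → 5
  ((σ[c>=2](T) ⋈[c=f] U) ⋈[c=b] S) → 2
  σ[g<=3](((σ[c>=2](T) ⋈[c=f] U) ⋈[c=b] S)) → 1
E2 per-node cardinality:
  T → 5
  σ[c>=2](T) → 5
  U → 6
  (σ[c>=2](T) ⋈[c=f] U) → 2
  S → 5
  ((σ[c>=2](T) ⋈[c=f] U) ⋈[c=b] S) → 2
  σ[g>3](((σ[c>=2](T) ⋈[c=f] U) ⋈[c=b] S)) → 1

E1 result:
g | c | a | f | u | b
3 | 5 | 2 | 5 | r | 5
E2 result:
g | c | a | f | u | b
7 | 3 | 6 | 3 | q | 3
Witness: (3, 5, 2, 5, 'r', 5) appears 1× in E1 but 0× in E2.

no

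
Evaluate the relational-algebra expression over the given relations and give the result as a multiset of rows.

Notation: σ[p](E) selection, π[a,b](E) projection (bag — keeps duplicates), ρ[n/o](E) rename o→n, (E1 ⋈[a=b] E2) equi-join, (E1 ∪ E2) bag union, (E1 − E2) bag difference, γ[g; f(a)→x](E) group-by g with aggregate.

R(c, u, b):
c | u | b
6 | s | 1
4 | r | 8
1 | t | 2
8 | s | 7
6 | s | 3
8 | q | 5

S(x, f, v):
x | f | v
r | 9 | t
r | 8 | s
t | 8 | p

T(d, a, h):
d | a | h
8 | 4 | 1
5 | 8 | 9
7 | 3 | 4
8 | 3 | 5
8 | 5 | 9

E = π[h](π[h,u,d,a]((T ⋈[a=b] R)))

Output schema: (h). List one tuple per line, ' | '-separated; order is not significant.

Per-node cardinality:
  T → 5
  R → 6
  (T ⋈[a=b] R) → 4
  π[h,u,d,a]((T ⋈[a=b] R)) → 4
  π[h](π[h,u,d,a]((T ⋈[a=b] R))) → 4

== RESULT ==
h
4
5
9
9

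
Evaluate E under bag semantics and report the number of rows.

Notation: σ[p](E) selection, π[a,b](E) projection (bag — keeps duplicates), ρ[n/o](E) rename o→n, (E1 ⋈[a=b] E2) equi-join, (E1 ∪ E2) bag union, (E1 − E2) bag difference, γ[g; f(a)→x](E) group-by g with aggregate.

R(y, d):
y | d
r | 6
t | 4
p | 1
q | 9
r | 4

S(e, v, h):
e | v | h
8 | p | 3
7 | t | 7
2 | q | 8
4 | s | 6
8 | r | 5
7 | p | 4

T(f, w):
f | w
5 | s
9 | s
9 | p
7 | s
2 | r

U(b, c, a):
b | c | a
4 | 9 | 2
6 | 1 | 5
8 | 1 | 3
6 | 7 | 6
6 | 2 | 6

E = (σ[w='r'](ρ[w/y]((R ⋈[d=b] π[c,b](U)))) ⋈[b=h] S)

Subexpression sizes:
  R → 5
  U → 5
  π[c,b](U) → 5
  (R ⋈[d=b] π[c,b](U)) → 5
  ρ[w/y]((R ⋈[d=b] π[c,b](U))) → 5
  σ[w='r'](ρ[w/y]((R ⋈[d=b] π[c,b](U)))) → 4
  S → 6
  (σ[w='r'](ρ[w/y]((R ⋈[d=b] π[c,b](U)))) ⋈[b=h] S) → 4

|E| = 4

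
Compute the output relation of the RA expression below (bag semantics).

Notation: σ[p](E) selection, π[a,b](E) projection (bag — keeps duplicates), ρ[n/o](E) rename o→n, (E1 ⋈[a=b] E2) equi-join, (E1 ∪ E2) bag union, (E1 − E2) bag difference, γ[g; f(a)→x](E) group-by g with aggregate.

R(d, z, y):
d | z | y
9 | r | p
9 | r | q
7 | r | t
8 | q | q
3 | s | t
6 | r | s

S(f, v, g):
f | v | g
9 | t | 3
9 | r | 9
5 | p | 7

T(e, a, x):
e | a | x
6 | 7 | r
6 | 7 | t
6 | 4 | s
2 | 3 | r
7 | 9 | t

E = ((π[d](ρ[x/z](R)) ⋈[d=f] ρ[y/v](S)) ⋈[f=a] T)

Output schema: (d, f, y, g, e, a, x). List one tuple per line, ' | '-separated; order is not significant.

Per-node cardinality:
  R → 6
  ρ[x/z](R) → 6
  π[d](ρ[x/z](R)) → 6
  S → 3
  ρ[y/v](S) → 3
  (π[d](ρ[x/z](R)) ⋈[d=f] ρ[y/v](S)) → 4
  T → 5
  ((π[d](ρ[x/z](R)) ⋈[d=f] ρ[y/v](S)) ⋈[f=a] T) → 4

== RESULT ==
d | f | y | g | e | a | x
9 | 9 | r | 9 | 7 | 9 | t
9 | 9 | r | 9 | 7 | 9 | t
9 | 9 | t | 3 | 7 | 9 | t
9 | 9 | t | 3 | 7 | 9 | t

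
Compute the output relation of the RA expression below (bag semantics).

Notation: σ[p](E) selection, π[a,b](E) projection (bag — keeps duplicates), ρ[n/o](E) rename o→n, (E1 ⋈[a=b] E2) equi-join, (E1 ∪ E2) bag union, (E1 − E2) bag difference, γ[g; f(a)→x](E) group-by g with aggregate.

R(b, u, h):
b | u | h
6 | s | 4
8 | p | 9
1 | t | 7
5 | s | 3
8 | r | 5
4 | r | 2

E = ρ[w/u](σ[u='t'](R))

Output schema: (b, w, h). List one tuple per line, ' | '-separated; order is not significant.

Per-node cardinality:
  R → 6
  σ[u='t'](R) → 1
  ρ[w/u](σ[u='t'](R)) → 1

== RESULT ==
b | w | h
1 | t | 7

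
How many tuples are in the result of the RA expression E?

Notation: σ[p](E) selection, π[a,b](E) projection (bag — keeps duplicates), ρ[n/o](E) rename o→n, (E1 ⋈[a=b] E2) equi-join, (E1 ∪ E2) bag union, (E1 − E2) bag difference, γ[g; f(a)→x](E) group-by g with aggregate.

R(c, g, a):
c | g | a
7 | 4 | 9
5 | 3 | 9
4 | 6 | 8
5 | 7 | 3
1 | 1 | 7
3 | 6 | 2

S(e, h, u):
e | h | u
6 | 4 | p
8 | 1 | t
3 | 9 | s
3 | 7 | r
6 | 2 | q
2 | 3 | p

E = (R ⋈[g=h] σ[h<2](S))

Per-node cardinality:
  R → 6
  S → 6
  σ[h<2](S) → 1
  (R ⋈[g=h] σ[h<2](S)) → 1

|E| = 1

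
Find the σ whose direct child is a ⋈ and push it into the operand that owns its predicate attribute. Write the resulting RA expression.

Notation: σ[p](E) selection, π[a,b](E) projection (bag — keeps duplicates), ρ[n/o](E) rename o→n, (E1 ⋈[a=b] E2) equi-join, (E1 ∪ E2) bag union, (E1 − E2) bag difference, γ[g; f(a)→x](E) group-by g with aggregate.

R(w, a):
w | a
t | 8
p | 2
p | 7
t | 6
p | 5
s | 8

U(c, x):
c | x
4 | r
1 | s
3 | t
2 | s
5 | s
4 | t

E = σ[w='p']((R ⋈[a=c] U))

σ filters on w, owned by the left side.
E' = (σ[w='p'](R) ⋈[a=c] U)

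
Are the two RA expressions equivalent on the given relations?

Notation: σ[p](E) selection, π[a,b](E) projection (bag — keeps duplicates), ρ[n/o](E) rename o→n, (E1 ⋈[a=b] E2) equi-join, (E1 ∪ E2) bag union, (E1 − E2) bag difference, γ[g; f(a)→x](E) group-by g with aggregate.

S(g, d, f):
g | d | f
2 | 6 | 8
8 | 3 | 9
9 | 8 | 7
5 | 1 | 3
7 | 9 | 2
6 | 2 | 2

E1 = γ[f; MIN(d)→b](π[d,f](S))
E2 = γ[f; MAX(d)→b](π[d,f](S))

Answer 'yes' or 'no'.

E1 stepwise |·|:
  S → 6
  π[d,f](S) → 6
  γ[f; MIN(d)→b](π[d,f](S)) → 5
E2 stepwise |·|:
  S → 6
  π[d,f](S) → 6
  γ[f; MAX(d)→b](π[d,f](S)) → 5

E1 result:
f | b
2 | 2
3 | 1
7 | 8
8 | 6
9 | 3
E2 result:
f | b
2 | 9
3 | 1
7 | 8
8 | 6
9 | 3
Witness: (2, 9) appears 0× in E1 but 1× in E2.

no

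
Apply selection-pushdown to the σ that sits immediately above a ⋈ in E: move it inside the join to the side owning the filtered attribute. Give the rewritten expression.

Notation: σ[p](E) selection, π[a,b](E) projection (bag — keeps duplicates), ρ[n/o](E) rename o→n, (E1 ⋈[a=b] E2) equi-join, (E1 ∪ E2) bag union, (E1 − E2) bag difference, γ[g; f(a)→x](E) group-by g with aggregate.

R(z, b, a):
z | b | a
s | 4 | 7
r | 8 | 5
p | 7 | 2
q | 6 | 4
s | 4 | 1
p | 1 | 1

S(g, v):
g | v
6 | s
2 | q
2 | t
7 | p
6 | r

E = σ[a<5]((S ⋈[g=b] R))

σ filters on a, owned by the right side.
E' = (S ⋈[g=b] σ[a<5](R))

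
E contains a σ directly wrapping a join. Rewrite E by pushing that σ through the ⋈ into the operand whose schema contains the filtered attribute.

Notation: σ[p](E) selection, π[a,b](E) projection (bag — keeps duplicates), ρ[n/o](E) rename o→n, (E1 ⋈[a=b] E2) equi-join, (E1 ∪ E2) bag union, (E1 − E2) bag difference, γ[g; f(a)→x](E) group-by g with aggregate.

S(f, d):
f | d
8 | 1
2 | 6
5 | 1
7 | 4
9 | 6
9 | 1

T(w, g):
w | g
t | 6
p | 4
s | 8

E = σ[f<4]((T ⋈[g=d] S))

σ filters on f, owned by the right side.
E' = (T ⋈[g=d] σ[f<4](S))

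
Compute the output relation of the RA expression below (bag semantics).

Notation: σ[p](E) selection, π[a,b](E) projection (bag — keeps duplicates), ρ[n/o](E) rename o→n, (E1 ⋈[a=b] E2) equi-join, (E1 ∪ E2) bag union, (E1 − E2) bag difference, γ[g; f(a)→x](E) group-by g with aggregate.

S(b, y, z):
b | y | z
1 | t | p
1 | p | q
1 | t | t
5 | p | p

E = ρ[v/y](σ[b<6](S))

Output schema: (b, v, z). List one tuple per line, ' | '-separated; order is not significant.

Subexpression sizes:
  S → 4
  σ[b<6](S) → 4
  ρ[v/y](σ[b<6](S)) → 4

== RESULT ==
b | v | z
1 | p | q
1 | t | p
1 | t | t
5 | p | p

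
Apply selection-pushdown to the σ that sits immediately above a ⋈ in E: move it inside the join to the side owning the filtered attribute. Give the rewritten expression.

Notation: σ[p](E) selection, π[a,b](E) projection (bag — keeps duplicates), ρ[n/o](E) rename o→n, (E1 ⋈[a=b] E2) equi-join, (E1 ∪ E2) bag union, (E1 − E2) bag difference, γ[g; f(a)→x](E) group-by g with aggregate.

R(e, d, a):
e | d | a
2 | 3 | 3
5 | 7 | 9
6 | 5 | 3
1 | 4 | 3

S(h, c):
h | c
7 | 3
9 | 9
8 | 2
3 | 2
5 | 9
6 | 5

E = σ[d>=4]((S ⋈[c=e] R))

σ filters on d, owned by the right side.
E' = (S ⋈[c=e] σ[d>=4](R))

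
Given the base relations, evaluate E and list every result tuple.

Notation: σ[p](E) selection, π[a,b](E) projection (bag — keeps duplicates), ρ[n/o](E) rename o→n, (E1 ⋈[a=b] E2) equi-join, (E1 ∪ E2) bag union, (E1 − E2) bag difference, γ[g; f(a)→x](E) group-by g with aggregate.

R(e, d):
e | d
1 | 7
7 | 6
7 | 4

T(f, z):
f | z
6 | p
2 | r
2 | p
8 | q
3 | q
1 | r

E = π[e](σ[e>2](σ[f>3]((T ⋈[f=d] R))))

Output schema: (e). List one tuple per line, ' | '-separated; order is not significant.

Stepwise |·|:
  T → 6
  R → 3
  (T ⋈[f=d] R) → 1
  σ[f>3]((T ⋈[f=d] R)) → 1
  σ[e>2](σ[f>3]((T ⋈[f=d] R))) → 1
  π[e](σ[e>2](σ[f>3]((T ⋈[f=d] R)))) → 1

== RESULT ==
e
7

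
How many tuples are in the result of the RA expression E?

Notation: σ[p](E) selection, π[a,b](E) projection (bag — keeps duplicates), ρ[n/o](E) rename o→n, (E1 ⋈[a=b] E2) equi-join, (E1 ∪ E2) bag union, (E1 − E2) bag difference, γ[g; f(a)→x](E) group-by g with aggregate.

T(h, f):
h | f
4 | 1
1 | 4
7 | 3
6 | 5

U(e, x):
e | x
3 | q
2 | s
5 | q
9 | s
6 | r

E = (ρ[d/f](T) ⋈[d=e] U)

Row counts bottom-up:
  T → 4
  ρ[d/f](T) → 4
  U → 5
  (ρ[d/f](T) ⋈[d=e] U) → 2

|E| = 2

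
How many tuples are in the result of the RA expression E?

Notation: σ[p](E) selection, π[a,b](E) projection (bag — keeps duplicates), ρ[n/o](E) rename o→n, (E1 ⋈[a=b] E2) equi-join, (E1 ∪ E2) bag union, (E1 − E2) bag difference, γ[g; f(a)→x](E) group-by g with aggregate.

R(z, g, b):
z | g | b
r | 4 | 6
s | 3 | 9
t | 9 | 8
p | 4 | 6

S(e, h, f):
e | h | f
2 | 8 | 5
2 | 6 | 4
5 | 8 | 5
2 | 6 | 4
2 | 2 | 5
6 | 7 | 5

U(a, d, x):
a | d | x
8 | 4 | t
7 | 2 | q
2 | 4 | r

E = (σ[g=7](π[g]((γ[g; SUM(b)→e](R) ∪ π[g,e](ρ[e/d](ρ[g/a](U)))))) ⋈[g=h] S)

Stepwise |·|:
  R → 4
  γ[g; SUM(b)→e](R) → 3
  U → 3
  ρ[g/a](U) → 3
  ρ[e/d](ρ[g/a](U)) → 3
  π[g,e](ρ[e/d](ρ[g/a](U))) → 3
  (γ[g; SUM(b)→e](R) ∪ π[g,e](ρ[e/d](ρ[g/a](U)))) → 6
  π[g]((γ[g; SUM(b)→e](R) ∪ π[g,e](ρ[e/d](ρ[g/a](U))))) → 6
  σ[g=7](π[g]((γ[g; SUM(b)→e](R) ∪ π[g,e](ρ[e/d](ρ[g/a](U)))))) → 1
  S → 6
  (σ[g=7](π[g]((γ[g; SUM(b)→e](R) ∪ π[g,e](ρ[e/d](ρ[g/a](U)))))) ⋈[g=h] S) → 1

|E| = 1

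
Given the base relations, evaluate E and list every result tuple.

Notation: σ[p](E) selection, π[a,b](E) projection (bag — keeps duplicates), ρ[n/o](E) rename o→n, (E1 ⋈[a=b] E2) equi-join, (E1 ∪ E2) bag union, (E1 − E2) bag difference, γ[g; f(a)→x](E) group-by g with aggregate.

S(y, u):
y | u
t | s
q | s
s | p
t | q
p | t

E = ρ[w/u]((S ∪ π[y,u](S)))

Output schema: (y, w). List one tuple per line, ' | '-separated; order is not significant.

Row counts bottom-up:
  S → 5
  S → 5
  π[y,u](S) → 5
  (S ∪ π[y,u](S)) → 10
  ρ[w/u]((S ∪ π[y,u](S))) → 10

== RESULT ==
y | w
p | t
p | t
q | s
q | s
s | p
s | p
t | q
t | q
t | s
t | s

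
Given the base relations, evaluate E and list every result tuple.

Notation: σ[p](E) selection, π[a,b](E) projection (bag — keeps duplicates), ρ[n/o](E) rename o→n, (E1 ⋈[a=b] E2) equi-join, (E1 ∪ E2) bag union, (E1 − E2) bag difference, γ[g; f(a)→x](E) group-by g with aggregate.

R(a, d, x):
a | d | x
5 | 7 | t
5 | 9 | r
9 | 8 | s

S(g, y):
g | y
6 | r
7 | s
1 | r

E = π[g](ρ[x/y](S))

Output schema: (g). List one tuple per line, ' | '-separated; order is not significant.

Stepwise |·|:
  S → 3
  ρ[x/y](S) → 3
  π[g](ρ[x/y](S)) → 3

== RESULT ==
g
1
6
7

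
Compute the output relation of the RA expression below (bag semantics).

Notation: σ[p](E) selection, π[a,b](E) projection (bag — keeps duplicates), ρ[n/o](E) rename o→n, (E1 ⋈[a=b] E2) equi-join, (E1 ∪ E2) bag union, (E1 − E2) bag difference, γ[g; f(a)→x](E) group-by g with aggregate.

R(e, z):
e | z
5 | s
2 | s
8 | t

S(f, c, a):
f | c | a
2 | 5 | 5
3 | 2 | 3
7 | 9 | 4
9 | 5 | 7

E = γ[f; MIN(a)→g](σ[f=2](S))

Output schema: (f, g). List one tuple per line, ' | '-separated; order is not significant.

Row counts bottom-up:
  S → 4
  σ[f=2](S) → 1
  γ[f; MIN(a)→g](σ[f=2](S)) → 1

== RESULT ==
f | g
2 | 5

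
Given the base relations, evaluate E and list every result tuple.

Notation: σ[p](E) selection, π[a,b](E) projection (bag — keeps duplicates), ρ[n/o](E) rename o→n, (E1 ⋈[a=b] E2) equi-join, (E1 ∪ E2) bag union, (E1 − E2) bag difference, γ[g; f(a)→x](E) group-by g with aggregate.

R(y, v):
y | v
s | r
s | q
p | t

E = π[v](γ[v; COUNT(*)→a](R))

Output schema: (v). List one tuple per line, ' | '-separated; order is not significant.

Row counts bottom-up:
  R → 3
  γ[v; COUNT(*)→a](R) → 3
  π[v](γ[v; COUNT(*)→a](R)) → 3

== RESULT ==
v
q
r
t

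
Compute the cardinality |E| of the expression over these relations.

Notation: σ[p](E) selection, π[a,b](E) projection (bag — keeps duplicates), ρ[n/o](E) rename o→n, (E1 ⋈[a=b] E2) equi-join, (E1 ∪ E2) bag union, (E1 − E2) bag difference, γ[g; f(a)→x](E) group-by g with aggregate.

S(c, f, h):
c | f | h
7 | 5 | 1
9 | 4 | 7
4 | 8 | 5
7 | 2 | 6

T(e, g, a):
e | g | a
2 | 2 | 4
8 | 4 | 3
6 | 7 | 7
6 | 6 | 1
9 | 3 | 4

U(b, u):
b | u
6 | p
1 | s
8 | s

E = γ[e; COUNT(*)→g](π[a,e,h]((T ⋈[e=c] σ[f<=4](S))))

Stepwise |·|:
  T → 5
  S → 4
  σ[f<=4](S) → 2
  (T ⋈[e=c] σ[f<=4](S)) → 1
  π[a,e,h]((T ⋈[e=c] σ[f<=4](S))) → 1
  γ[e; COUNT(*)→g](π[a,e,h]((T ⋈[e=c] σ[f<=4](S)))) → 1

|E| = 1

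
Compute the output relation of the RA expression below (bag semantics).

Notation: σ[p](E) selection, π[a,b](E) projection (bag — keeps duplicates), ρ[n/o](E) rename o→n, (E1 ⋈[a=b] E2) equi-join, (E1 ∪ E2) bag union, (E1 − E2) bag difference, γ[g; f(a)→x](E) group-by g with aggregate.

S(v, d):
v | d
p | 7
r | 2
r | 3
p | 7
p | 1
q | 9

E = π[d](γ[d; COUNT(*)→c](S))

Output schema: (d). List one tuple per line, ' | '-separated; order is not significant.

Subexpression sizes:
  S → 6
  γ[d; COUNT(*)→c](S) → 5
  π[d](γ[d; COUNT(*)→c](S)) → 5

== RESULT ==
d
1
2
3
7
9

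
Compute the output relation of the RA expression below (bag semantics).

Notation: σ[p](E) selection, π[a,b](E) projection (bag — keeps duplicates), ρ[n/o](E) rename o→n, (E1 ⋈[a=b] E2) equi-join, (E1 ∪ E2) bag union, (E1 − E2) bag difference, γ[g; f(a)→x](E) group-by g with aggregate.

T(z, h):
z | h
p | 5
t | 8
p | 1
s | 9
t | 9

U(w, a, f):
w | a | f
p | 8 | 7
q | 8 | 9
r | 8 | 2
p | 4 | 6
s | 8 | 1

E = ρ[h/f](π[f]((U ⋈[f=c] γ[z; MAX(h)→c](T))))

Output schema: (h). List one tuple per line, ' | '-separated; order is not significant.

Subexpression sizes:
  U → 5
  T → 5
  γ[z; MAX(h)→c](T) → 3
  (U ⋈[f=c] γ[z; MAX(h)→c](T)) → 2
  π[f]((U ⋈[f=c] γ[z; MAX(h)→c](T))) → 2
  ρ[h/f](π[f]((U ⋈[f=c] γ[z; MAX(h)→c](T)))) → 2

== RESULT ==
h
9
9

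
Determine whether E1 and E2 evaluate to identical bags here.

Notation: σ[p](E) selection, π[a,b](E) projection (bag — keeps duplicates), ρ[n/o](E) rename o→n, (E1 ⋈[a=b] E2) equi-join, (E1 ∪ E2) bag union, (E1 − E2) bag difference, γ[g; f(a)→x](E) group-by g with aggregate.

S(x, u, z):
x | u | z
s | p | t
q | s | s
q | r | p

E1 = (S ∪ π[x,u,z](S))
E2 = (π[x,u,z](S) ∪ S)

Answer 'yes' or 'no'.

E1 subexpression sizes:
  S → 3
  S → 3
  π[x,u,z](S) → 3
  (S ∪ π[x,u,z](S)) → 6
E2 subexpression sizes:
  S → 3
  π[x,u,z](S) → 3
  S → 3
  (π[x,u,z](S) ∪ S) → 6

E1 and E2 produce the same multiset:
x | u | z
q | r | p
q | r | p
q | s | s
q | s | s
s | p | t
s | p | t

yes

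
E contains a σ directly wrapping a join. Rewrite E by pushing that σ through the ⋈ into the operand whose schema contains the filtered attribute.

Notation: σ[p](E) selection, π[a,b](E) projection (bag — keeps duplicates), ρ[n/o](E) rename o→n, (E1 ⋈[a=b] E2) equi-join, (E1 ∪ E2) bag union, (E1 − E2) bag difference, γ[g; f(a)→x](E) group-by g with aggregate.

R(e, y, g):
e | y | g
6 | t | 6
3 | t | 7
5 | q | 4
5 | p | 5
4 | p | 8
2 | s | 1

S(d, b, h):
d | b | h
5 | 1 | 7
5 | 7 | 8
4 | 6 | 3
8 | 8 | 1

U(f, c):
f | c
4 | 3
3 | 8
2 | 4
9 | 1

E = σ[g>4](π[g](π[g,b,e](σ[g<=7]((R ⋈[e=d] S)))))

σ filters on g, owned by the left side.
E' = σ[g>4](π[g](π[g,b,e]((σ[g<=7](R) ⋈[e=d] S))))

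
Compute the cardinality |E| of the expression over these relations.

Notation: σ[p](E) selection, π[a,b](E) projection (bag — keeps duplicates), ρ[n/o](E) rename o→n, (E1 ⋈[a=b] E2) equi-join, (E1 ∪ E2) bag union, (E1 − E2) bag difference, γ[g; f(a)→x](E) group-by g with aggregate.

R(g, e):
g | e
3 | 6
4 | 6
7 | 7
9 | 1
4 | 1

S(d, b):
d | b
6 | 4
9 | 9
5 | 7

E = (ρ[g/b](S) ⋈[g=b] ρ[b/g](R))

Per-node cardinality:
  S → 3
  ρ[g/b](S) → 3
  R → 5
  ρ[b/g](R) → 5
  (ρ[g/b](S) ⋈[g=b] ρ[b/g](R)) → 4

|E| = 4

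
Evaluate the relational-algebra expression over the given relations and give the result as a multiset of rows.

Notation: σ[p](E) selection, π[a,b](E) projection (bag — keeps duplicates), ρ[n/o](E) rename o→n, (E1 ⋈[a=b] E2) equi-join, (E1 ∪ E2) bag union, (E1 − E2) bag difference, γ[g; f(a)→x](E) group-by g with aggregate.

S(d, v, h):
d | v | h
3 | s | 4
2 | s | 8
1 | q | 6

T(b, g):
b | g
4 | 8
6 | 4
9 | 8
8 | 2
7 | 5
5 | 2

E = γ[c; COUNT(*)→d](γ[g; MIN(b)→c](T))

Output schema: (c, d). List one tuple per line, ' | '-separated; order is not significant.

Row counts bottom-up:
  T → 6
  γ[g; MIN(b)→c](T) → 4
  γ[c; COUNT(*)→d](γ[g; MIN(b)→c](T)) → 4

== RESULT ==
c | d
4 | 1
5 | 1
6 | 1
7 | 1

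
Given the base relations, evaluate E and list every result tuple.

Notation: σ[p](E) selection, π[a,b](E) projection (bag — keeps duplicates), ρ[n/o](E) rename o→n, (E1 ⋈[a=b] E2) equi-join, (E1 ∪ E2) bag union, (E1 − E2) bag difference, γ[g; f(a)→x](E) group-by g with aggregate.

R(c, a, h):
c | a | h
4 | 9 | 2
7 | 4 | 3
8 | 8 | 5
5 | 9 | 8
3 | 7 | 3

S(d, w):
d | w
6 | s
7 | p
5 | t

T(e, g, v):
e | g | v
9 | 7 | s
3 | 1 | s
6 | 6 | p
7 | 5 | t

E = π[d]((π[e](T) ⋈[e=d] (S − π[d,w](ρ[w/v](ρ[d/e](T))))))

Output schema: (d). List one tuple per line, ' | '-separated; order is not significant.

Per-node cardinality:
  T → 4
  π[e](T) → 4
  S → 3
  T → 4
  ρ[d/e](T) → 4
  ρ[w/v](ρ[d/e](T)) → 4
  π[d,w](ρ[w/v](ρ[d/e](T))) → 4
  (S − π[d,w](ρ[w/v](ρ[d/e](T)))) → 3
  (π[e](T) ⋈[e=d] (S − π[d,w](ρ[w/v](ρ[d/e](T))))) → 2
  π[d]((π[e](T) ⋈[e=d] (S − π[d,w](ρ[w/v](ρ[d/e](T)))))) → 2

== RESULT ==
d
6
7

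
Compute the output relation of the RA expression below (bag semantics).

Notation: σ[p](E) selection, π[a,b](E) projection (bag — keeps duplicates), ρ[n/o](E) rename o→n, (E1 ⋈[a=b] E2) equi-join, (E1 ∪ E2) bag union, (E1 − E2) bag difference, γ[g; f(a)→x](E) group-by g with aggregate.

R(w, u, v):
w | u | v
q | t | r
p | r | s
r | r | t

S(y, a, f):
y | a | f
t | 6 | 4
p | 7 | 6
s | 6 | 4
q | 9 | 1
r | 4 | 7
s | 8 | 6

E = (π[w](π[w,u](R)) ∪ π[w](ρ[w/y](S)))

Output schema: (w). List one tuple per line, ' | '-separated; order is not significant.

Row counts bottom-up:
  R → 3
  π[w,u](R) → 3
  π[w](π[w,u](R)) → 3
  S → 6
  ρ[w/y](S) → 6
  π[w](ρ[w/y](S)) → 6
  (π[w](π[w,u](R)) ∪ π[w](ρ[w/y](S))) → 9

== RESULT ==
w
p
p
q
q
r
r
s
s
t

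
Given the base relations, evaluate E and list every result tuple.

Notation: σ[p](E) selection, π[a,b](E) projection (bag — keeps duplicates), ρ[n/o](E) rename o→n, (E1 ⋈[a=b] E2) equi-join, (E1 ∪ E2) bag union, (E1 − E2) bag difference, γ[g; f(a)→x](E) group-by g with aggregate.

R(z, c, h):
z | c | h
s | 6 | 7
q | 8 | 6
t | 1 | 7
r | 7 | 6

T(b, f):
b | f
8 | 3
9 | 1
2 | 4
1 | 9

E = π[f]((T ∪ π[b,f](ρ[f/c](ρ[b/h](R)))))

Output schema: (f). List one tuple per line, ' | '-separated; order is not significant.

Subexpression sizes:
  T → 4
  R → 4
  ρ[b/h](R) → 4
  ρ[f/c](ρ[b/h](R)) → 4
  π[b,f](ρ[f/c](ρ[b/h](R))) → 4
  (T ∪ π[b,f](ρ[f/c](ρ[b/h](R)))) → 8
  π[f]((T ∪ π[b,f](ρ[f/c](ρ[b/h](R))))) → 8

== RESULT ==
f
1
1
3
4
6
7
8
9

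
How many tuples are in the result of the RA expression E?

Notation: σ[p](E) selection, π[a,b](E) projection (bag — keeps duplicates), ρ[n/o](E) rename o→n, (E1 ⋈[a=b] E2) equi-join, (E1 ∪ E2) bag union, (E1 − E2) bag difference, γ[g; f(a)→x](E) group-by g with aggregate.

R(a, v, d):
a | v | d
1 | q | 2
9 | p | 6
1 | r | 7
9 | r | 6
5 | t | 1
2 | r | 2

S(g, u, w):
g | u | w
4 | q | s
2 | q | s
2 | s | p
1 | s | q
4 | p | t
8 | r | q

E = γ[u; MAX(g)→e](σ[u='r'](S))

Row counts bottom-up:
  S → 6
  σ[u='r'](S) → 1
  γ[u; MAX(g)→e](σ[u='r'](S)) → 1

|E| = 1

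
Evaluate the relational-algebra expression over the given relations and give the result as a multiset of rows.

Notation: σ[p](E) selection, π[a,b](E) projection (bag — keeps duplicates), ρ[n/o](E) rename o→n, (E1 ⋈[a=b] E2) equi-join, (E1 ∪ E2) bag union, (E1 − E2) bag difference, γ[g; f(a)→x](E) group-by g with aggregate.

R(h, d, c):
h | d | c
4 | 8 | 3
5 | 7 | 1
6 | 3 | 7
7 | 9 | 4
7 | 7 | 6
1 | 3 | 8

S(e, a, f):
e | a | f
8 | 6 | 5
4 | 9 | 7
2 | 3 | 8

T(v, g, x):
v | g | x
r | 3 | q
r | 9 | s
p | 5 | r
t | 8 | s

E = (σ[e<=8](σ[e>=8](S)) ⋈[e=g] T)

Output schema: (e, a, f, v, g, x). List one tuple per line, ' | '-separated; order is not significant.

Per-node cardinality:
  S → 3
  σ[e>=8](S) → 1
  σ[e<=8](σ[e>=8](S)) → 1
  T → 4
  (σ[e<=8](σ[e>=8](S)) ⋈[e=g] T) → 1

== RESULT ==
e | a | f | v | g | x
8 | 6 | 5 | t | 8 | s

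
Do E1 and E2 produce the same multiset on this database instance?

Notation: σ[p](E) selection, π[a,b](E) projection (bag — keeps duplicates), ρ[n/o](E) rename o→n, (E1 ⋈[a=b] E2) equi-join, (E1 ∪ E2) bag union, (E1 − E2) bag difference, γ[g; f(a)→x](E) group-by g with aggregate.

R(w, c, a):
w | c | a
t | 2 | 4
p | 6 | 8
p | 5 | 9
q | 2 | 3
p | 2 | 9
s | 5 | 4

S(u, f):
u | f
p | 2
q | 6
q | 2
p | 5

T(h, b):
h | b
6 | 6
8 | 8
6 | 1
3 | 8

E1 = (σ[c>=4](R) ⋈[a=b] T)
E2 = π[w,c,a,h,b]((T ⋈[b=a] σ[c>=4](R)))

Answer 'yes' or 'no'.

E1 per-node cardinality:
  R → 6
  σ[c>=4](R) → 3
  T → 4
  (σ[c>=4](R) ⋈[a=b] T) → 2
E2 per-node cardinality:
  T → 4
  R → 6
  σ[c>=4](R) → 3
  (T ⋈[b=a] σ[c>=4](R)) → 2
  π[w,c,a,h,b]((T ⋈[b=a] σ[c>=4](R))) → 2

E1 and E2 produce the same multiset:
w | c | a | h | b
p | 6 | 8 | 3 | 8
p | 6 | 8 | 8 | 8

yes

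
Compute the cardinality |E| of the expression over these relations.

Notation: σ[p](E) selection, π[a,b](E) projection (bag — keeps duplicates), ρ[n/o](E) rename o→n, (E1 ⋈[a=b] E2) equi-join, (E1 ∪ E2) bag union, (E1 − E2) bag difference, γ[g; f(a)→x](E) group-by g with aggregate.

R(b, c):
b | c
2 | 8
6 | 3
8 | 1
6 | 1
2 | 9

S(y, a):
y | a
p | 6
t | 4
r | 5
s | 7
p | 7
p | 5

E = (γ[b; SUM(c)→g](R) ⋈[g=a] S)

Stepwise |·|:
  R → 5
  γ[b; SUM(c)→g](R) → 3
  S → 6
  (γ[b; SUM(c)→g](R) ⋈[g=a] S) → 1

|E| = 1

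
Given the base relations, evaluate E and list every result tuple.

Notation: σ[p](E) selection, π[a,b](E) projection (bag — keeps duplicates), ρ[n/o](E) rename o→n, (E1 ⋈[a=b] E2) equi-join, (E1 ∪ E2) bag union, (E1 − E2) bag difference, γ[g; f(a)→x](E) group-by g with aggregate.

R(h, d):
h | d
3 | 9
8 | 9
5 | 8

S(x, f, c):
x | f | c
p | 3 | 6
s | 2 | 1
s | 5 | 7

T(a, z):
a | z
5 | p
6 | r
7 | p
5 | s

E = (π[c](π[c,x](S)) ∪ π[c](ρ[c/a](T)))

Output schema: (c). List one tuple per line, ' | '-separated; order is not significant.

Row counts bottom-up:
  S → 3
  π[c,x](S) → 3
  π[c](π[c,x](S)) → 3
  T → 4
  ρ[c/a](T) → 4
  π[c](ρ[c/a](T)) → 4
  (π[c](π[c,x](S)) ∪ π[c](ρ[c/a](T))) → 7

== RESULT ==
c
1
5
5
6
6
7
7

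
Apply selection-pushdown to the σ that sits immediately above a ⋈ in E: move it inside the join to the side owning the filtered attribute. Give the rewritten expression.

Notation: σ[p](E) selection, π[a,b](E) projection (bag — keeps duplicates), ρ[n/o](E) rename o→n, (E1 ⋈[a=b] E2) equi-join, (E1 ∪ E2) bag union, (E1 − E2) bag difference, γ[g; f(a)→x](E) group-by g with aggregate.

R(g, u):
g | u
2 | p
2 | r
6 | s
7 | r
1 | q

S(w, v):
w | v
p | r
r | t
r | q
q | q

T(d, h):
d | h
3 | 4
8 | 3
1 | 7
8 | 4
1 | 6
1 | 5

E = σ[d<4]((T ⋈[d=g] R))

σ filters on d, owned by the left side.
E' = (σ[d<4](T) ⋈[d=g] R)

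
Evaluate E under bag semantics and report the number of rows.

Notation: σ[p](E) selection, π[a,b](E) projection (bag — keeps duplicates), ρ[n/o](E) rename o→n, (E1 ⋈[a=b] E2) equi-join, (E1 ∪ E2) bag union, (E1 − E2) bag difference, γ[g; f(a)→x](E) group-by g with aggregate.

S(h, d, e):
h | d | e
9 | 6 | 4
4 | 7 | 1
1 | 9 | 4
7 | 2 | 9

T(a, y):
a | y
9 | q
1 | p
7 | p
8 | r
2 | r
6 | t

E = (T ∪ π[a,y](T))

Row counts bottom-up:
  T → 6
  T → 6
  π[a,y](T) → 6
  (T ∪ π[a,y](T)) → 12

|E| = 12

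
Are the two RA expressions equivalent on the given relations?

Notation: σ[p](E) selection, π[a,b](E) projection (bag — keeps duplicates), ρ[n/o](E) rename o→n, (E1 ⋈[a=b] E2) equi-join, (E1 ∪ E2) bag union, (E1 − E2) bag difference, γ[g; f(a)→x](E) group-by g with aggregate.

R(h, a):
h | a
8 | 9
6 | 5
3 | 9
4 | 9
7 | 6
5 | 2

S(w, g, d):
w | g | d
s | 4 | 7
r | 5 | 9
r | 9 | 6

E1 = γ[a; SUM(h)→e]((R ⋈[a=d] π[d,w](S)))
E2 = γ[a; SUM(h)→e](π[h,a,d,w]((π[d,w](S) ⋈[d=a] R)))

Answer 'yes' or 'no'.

E1 stepwise |·|:
  R → 6
  S → 3
  π[d,w](S) → 3
  (R ⋈[a=d] π[d,w](S)) → 4
  γ[a; SUM(h)→e]((R ⋈[a=d] π[d,w](S))) → 2
E2 stepwise |·|:
  S → 3
  π[d,w](S) → 3
  R → 6
  (π[d,w](S) ⋈[d=a] R) → 4
  π[h,a,d,w]((π[d,w](S) ⋈[d=a] R)) → 4
  γ[a; SUM(h)→e](π[h,a,d,w]((π[d,w](S) ⋈[d=a] R))) → 2

E1 and E2 produce the same multiset:
a | e
6 | 7
9 | 15

yes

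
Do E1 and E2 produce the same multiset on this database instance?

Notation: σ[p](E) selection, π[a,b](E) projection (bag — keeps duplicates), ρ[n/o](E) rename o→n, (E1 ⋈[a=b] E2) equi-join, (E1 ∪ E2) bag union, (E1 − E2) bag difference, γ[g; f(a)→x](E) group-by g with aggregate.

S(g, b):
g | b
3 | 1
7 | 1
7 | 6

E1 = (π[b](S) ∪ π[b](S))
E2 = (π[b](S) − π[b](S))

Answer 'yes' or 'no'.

E1 stepwise |·|:
  S → 3
  π[b](S) → 3
  S → 3
  π[b](S) → 3
  (π[b](S) ∪ π[b](S)) → 6
E2 stepwise |·|:
  S → 3
  π[b](S) → 3
  S → 3
  π[b](S) → 3
  (π[b](S) − π[b](S)) → 0

E1 result:
b
1
1
1
1
6
6
E2 result:
b
(0 rows)
Witness: (6,) appears 2× in E1 but 0× in E2.

no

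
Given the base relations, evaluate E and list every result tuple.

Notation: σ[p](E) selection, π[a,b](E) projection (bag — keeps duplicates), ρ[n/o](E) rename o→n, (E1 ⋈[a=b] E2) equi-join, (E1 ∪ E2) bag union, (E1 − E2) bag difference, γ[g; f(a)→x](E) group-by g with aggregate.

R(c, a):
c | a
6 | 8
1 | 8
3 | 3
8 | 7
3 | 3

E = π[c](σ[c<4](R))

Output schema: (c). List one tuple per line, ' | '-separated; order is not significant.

Stepwise |·|:
  R → 5
  σ[c<4](R) → 3
  π[c](σ[c<4](R)) → 3

== RESULT ==
c
1
3
3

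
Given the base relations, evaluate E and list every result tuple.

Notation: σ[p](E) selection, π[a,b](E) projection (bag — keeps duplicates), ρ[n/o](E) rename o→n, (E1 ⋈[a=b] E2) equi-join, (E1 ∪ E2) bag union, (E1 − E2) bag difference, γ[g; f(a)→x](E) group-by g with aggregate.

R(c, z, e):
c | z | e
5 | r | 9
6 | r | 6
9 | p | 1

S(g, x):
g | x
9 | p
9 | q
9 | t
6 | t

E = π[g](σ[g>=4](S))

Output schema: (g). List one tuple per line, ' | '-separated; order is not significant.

Row counts bottom-up:
  S → 4
  σ[g>=4](S) → 4
  π[g](σ[g>=4](S)) → 4

== RESULT ==
g
6
9
9
9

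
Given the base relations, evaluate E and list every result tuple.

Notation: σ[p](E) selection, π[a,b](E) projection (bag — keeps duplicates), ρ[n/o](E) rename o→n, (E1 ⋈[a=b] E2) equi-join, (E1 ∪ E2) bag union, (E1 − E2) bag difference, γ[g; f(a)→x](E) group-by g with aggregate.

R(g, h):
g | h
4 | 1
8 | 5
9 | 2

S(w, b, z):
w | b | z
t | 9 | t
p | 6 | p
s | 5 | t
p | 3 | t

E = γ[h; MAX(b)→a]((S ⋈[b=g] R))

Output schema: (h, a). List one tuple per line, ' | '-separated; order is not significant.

Per-node cardinality:
  S → 4
  R → 3
  (S ⋈[b=g] R) → 1
  γ[h; MAX(b)→a]((S ⋈[b=g] R)) → 1

== RESULT ==
h | a
2 | 9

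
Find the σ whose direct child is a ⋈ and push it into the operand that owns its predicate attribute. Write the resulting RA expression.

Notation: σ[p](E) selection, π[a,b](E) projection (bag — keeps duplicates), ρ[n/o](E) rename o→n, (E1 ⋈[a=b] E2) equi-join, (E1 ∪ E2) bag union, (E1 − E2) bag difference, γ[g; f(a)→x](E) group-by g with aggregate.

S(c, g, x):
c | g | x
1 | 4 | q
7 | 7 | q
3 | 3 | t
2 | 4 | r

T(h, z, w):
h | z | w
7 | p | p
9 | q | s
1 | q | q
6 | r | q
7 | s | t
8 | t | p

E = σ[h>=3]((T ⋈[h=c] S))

σ filters on h, owned by the left side.
E' = (σ[h>=3](T) ⋈[h=c] S)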